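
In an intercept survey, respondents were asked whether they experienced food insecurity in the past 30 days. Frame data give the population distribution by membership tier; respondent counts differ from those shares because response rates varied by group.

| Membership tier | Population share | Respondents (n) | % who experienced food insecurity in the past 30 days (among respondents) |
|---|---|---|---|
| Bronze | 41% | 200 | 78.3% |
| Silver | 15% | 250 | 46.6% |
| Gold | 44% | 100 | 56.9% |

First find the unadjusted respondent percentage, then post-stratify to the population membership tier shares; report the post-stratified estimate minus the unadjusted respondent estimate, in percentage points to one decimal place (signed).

+4.1 percentage points

Unadjusted (pooled respondent) estimate weights by respondent counts:
  (200/550)×78.3 + (250/550)×46.6 + (100/550)×56.9 = 60%
Post-stratified estimate weights by population shares:
  0.41×78.3 + 0.15×46.6 + 0.44×56.9 = 64.129%
Difference = 64.129 − 60 = 4.129 pp.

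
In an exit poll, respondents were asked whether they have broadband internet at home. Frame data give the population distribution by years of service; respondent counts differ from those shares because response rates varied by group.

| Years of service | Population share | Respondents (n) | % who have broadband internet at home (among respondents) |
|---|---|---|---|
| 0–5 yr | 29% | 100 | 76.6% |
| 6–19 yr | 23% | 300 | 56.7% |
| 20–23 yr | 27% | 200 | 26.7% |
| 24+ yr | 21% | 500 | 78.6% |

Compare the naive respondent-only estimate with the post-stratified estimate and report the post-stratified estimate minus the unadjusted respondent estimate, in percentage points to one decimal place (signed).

Naive respondent-only estimate (weights = respondent counts):
  (100/1100)×76.6 + (300/1100)×56.7 + (200/1100)×26.7 + (500/1100)×78.6 = 63.0091%
Reweighting by population years of service shares:
  0.29×76.6 + 0.23×56.7 + 0.27×26.7 + 0.21×78.6 = 58.97%
Difference = 58.97 − 63.0091 = -4.0391 pp.

-4.0 percentage points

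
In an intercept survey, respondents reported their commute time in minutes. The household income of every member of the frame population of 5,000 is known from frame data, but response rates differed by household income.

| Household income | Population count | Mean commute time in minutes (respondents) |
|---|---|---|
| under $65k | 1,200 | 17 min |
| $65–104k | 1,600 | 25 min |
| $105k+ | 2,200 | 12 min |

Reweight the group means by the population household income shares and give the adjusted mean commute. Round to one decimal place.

Weight each group's respondent value by its population share:
  under $65k: (1,200/5,000) × 17 = 4.08
  $65–104k: (1,600/5,000) × 25 = 8
  $105k+: (2,200/5,000) × 12 = 5.28
Post-stratified estimate = 17.36 → 17.4.

17.4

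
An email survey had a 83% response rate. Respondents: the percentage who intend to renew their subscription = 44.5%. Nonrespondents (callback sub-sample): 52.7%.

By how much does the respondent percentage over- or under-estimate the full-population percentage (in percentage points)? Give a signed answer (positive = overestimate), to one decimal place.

-1.4 percentage points

Nonresponse fraction = 1 − 0.83 = 0.17.
Bias = (nonresponse fraction) × (respondent percentage − nonrespondent percentage)
     = 0.17 × (44.5 − 52.7) = 0.17 × -8.2 = -1.394.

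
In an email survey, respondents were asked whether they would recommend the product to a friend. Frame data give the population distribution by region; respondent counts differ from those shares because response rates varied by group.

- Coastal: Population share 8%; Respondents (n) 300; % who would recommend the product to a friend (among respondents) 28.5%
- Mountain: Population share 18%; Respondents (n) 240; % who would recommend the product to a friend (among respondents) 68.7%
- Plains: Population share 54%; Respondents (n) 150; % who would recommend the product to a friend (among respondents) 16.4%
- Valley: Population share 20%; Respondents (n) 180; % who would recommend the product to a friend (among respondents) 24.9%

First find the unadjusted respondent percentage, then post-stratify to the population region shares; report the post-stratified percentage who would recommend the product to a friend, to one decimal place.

28.5%

Without adjustment, the pooled respondent share is:
  (300/870)×28.5 + (240/870)×68.7 + (150/870)×16.4 + (180/870)×24.9 = 36.7586%
Reweighting by population region shares:
  0.08×28.5 + 0.18×68.7 + 0.54×16.4 + 0.2×24.9 = 28.482%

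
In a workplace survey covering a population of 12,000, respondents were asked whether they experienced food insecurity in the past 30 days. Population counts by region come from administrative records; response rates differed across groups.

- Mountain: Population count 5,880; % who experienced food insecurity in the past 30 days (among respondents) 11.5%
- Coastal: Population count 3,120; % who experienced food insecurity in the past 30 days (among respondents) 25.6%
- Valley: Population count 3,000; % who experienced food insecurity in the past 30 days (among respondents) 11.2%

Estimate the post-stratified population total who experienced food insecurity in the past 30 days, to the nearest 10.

1,810

Each cell contributes its population count × the respondent rate:
  Mountain: 5,880 × 11.5% = 676.2
  Coastal: 3,120 × 25.6% = 798.72
  Valley: 3,000 × 11.2% = 336
Estimated total = 1810.92 → 1,810.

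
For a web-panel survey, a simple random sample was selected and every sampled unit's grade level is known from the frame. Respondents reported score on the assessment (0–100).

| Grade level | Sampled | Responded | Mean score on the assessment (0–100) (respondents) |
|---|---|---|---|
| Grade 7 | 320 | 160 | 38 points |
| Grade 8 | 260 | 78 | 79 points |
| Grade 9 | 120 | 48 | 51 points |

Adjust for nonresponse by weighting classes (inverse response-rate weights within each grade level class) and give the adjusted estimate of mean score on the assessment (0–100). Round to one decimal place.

55.5

Class response rates: Grade 7 160/320 = 50%, Grade 8 78/260 = 30%, Grade 9 48/120 = 40%.
Inverse-response-rate weighting restores each class to its sampled count, so class totals weight by n_sampled:
  Grade 7: 320 × 38 = 12,160
  Grade 8: 260 × 79 = 20,540
  Grade 9: 120 × 51 = 6120
Adjusted estimate = 38,820 / 700 = 55.4571 → 55.5.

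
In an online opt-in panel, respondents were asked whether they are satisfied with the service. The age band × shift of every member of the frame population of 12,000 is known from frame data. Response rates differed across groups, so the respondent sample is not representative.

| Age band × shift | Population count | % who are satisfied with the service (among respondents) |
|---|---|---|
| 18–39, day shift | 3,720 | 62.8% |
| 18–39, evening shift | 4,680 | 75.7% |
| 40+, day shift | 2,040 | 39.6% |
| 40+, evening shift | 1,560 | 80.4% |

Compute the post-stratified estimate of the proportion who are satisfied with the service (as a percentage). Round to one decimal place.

Each cell contributes population-share × respondent value:
  18–39, day shift: (3,720/12,000) × 62.8 = 19.468
  18–39, evening shift: (4,680/12,000) × 75.7 = 29.523
  40+, day shift: (2,040/12,000) × 39.6 = 6.732
  40+, evening shift: (1,560/12,000) × 80.4 = 10.452
Post-stratified estimate = 66.175 → 66.2%.

66.2%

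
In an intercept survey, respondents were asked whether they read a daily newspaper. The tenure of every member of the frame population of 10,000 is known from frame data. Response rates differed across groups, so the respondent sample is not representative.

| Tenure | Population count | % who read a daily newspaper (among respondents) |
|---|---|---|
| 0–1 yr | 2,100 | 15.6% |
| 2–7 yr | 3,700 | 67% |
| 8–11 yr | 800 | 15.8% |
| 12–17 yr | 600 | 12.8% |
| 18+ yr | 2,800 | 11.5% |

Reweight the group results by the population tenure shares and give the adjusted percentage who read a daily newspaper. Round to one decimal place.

33.3%

Post-stratification weights by population share, not respondent share:
  0–1 yr: (2,100/10,000) × 15.6 = 3.276
  2–7 yr: (3,700/10,000) × 67 = 24.79
  8–11 yr: (800/10,000) × 15.8 = 1.264
  12–17 yr: (600/10,000) × 12.8 = 0.768
  18+ yr: (2,800/10,000) × 11.5 = 3.22
Post-stratified estimate = 33.318 → 33.3%.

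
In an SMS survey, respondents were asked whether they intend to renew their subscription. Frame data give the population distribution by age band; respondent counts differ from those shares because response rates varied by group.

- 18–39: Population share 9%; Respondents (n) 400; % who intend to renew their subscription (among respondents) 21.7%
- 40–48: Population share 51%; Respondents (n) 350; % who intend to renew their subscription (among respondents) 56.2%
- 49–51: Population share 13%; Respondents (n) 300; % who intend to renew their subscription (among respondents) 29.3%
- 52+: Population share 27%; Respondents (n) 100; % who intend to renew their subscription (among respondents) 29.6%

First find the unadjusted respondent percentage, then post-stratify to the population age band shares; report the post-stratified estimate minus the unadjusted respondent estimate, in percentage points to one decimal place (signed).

Without adjustment, the pooled respondent share is:
  (400/1150)×21.7 + (350/1150)×56.2 + (300/1150)×29.3 + (100/1150)×29.6 = 34.8696%
Post-stratifying to population shares instead:
  0.09×21.7 + 0.51×56.2 + 0.13×29.3 + 0.27×29.6 = 42.416%
Difference = 42.416 − 34.8696 = 7.5464 pp.

+7.5 percentage points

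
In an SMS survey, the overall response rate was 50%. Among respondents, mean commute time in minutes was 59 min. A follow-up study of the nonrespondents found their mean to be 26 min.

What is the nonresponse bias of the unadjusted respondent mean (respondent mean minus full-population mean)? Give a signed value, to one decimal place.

+16.5

Nonresponse fraction = 1 − 0.5 = 0.5.
Bias = (nonresponse fraction) × (respondent mean − nonrespondent mean)
     = 0.5 × (59 − 26) = 0.5 × 33 = 16.5.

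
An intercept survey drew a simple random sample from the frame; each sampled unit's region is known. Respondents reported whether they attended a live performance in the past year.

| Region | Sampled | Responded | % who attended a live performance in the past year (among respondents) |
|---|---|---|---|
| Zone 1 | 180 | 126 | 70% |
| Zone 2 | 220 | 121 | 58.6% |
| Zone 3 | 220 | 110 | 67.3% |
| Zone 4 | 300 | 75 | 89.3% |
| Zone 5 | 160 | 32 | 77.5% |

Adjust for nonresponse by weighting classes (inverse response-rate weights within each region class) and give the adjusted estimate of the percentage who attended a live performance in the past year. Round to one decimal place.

Class response rates: Zone 1 126/180 = 70%, Zone 2 121/220 = 55%, Zone 3 110/220 = 50%, Zone 4 75/300 = 25%, Zone 5 32/160 = 20%.
Weighting each respondent by the inverse class response rate inflates each class back to its sampled size, so the class weight is n_sampled:
  Zone 1: 180 × 70 = 12,600
  Zone 2: 220 × 58.6 = 12,892
  Zone 3: 220 × 67.3 = 14,806
  Zone 4: 300 × 89.3 = 26,790
  Zone 5: 160 × 77.5 = 12,400
Adjusted estimate = 79,488 / 1,080 = 73.6 → 73.6%.

73.6%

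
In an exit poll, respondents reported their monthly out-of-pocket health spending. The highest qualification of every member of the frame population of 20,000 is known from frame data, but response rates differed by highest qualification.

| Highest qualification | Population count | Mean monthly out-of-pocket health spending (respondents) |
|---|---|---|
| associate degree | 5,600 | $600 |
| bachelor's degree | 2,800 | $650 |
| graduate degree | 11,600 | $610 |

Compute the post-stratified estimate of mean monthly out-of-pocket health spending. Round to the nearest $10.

$610

Post-stratification weights by population share, not respondent share:
  associate degree: (5,600/20,000) × 600 = 168
  bachelor's degree: (2,800/20,000) × 650 = 91
  graduate degree: (11,600/20,000) × 610 = 353.8
Post-stratified estimate = 612.8 → $610.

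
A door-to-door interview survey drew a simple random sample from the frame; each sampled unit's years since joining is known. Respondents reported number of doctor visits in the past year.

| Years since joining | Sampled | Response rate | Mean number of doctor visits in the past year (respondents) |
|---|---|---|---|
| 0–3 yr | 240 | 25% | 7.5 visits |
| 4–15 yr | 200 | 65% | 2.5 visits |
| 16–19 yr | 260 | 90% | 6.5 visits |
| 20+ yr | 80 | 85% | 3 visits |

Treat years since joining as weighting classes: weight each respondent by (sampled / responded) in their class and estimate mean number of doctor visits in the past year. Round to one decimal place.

5.4

Each respondent's weight = sampled/responded in their class; summing within a class gives n_sampled, so:
  0–3 yr: 240 × 7.5 = 1800
  4–15 yr: 200 × 2.5 = 500
  16–19 yr: 260 × 6.5 = 1690
  20+ yr: 80 × 3 = 240
Adjusted estimate = 4230 / 780 = 5.42308 → 5.4.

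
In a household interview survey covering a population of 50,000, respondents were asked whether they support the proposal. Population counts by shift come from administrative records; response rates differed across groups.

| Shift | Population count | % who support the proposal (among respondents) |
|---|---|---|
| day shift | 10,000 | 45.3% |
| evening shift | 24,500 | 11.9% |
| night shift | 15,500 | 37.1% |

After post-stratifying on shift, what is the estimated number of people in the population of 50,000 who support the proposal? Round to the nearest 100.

13,200

Each cell contributes its population count × the respondent rate:
  day shift: 10,000 × 45.3% = 4530
  evening shift: 24,500 × 11.9% = 2915.5
  night shift: 15,500 × 37.1% = 5750.5
Estimated total = 13,196 → 13,200.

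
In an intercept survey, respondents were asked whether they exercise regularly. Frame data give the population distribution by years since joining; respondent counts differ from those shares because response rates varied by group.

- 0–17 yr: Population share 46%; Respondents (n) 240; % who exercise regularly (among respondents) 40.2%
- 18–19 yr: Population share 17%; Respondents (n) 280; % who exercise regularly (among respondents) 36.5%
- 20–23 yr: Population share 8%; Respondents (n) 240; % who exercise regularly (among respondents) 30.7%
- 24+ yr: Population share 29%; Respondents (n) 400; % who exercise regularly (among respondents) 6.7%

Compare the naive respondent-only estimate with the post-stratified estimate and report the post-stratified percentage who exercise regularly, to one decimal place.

29.1%

Without adjustment, the pooled respondent share is:
  (240/1160)×40.2 + (280/1160)×36.5 + (240/1160)×30.7 + (400/1160)×6.7 = 25.7897%
Post-stratified estimate weights by population shares:
  0.46×40.2 + 0.17×36.5 + 0.08×30.7 + 0.29×6.7 = 29.096%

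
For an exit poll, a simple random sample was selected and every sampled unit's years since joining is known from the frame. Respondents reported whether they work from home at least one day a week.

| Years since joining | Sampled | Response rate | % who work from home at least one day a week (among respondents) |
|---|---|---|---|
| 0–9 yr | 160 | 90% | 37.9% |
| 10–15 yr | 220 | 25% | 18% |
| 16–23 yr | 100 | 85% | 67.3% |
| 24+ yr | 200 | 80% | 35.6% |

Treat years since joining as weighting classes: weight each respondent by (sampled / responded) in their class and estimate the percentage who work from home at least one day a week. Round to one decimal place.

Inverse-response-rate weighting restores each class to its sampled count, so class totals weight by n_sampled:
  0–9 yr: 160 × 37.9 = 6064
  10–15 yr: 220 × 18 = 3960
  16–23 yr: 100 × 67.3 = 6730
  24+ yr: 200 × 35.6 = 7120
Adjusted estimate = 23,874 / 680 = 35.1088 → 35.1%.

35.1%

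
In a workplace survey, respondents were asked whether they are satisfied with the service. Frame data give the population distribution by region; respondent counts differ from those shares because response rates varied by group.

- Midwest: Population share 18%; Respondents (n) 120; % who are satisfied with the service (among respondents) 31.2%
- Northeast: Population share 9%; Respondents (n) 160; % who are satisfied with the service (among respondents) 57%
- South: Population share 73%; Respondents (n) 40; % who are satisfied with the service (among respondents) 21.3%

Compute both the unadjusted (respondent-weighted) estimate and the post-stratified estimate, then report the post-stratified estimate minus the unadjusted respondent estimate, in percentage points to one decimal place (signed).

Naive respondent-only estimate (weights = respondent counts):
  (120/320)×31.2 + (160/320)×57 + (40/320)×21.3 = 42.8625%
Reweighting by population region shares:
  0.18×31.2 + 0.09×57 + 0.73×21.3 = 26.295%
Difference = 26.295 − 42.8625 = -16.5675 pp.

-16.6 percentage points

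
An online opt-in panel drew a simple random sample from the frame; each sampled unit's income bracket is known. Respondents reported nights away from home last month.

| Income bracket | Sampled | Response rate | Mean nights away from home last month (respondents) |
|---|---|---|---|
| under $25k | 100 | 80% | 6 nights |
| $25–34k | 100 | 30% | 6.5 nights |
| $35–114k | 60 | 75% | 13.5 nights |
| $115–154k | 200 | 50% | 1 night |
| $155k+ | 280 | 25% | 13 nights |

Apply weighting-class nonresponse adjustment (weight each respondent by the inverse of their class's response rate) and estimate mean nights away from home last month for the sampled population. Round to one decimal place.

Each respondent's weight = sampled/responded in their class; summing within a class gives n_sampled, so:
  under $25k: 100 × 6 = 600
  $25–34k: 100 × 6.5 = 650
  $35–114k: 60 × 13.5 = 810
  $115–154k: 200 × 1 = 200
  $155k+: 280 × 13 = 3640
Adjusted estimate = 5900 / 740 = 7.97297 → 8.0.

8.0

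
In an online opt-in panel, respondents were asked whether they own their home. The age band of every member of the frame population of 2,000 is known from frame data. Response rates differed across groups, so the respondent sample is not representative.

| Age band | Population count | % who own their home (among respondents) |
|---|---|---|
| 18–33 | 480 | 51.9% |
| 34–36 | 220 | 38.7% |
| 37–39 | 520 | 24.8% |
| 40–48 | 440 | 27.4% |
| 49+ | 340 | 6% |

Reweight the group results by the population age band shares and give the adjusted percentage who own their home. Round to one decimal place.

30.2%

Each cell contributes population-share × respondent value:
  18–33: (480/2,000) × 51.9 = 12.456
  34–36: (220/2,000) × 38.7 = 4.257
  37–39: (520/2,000) × 24.8 = 6.448
  40–48: (440/2,000) × 27.4 = 6.028
  49+: (340/2,000) × 6 = 1.02
Post-stratified estimate = 30.209 → 30.2%.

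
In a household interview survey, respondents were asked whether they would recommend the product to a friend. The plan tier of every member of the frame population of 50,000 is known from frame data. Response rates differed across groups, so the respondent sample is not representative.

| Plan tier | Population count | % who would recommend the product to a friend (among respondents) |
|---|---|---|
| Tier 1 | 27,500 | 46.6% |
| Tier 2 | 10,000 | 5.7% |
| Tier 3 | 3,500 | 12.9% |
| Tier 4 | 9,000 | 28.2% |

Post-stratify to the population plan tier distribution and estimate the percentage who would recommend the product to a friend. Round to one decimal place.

Reweight to the known plan tier distribution:
  Tier 1: (27,500/50,000) × 46.6 = 25.63
  Tier 2: (10,000/50,000) × 5.7 = 1.14
  Tier 3: (3,500/50,000) × 12.9 = 0.903
  Tier 4: (9,000/50,000) × 28.2 = 5.076
Post-stratified estimate = 32.749 → 32.7%.

32.7%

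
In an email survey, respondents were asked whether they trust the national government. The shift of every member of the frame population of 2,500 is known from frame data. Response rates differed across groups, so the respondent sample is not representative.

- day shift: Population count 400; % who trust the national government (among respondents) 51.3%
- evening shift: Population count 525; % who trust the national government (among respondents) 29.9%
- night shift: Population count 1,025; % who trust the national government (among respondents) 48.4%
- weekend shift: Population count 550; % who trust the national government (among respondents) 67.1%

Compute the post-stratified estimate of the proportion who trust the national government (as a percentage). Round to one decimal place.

49.1%

Post-stratification weights by population share, not respondent share:
  day shift: (400/2,500) × 51.3 = 8.208
  evening shift: (525/2,500) × 29.9 = 6.279
  night shift: (1,025/2,500) × 48.4 = 19.844
  weekend shift: (550/2,500) × 67.1 = 14.762
Post-stratified estimate = 49.093 → 49.1%.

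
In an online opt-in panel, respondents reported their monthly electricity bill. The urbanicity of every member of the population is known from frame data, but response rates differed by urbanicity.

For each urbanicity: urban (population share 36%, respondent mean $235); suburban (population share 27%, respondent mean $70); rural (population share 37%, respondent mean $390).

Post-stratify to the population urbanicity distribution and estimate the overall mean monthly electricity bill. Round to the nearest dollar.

Weight each group's respondent value by its population share:
  urban: 0.36 × 235 = 84.6
  suburban: 0.27 × 70 = 18.9
  rural: 0.37 × 390 = 144.3
Post-stratified estimate = 247.8 → $248.

$248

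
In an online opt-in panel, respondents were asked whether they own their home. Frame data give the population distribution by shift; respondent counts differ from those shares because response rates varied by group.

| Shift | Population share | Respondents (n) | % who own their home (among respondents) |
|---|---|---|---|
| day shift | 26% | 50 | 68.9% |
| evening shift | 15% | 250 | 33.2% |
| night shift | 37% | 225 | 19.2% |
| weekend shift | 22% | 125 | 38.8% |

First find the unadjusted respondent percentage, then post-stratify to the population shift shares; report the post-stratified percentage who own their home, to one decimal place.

38.5%

Naive respondent-only estimate (weights = respondent counts):
  (50/650)×68.9 + (250/650)×33.2 + (225/650)×19.2 + (125/650)×38.8 = 32.1769%
Post-stratifying to population shares instead:
  0.26×68.9 + 0.15×33.2 + 0.37×19.2 + 0.22×38.8 = 38.534%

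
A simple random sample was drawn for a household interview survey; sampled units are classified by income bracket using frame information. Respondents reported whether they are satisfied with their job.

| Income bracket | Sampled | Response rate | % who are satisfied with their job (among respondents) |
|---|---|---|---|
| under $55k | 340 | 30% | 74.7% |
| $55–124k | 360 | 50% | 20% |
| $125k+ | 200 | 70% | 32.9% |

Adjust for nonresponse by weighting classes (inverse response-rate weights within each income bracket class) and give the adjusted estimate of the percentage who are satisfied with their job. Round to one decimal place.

43.5%

Inverse-response-rate weighting restores each class to its sampled count, so class totals weight by n_sampled:
  under $55k: 340 × 74.7 = 25,398
  $55–124k: 360 × 20 = 7200
  $125k+: 200 × 32.9 = 6580
Adjusted estimate = 39,178 / 900 = 43.5311 → 43.5%.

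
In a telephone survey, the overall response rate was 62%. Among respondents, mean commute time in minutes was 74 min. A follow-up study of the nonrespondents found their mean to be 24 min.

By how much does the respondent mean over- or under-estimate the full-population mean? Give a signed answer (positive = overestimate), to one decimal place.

+19.0

Nonresponse fraction = 1 − 0.62 = 0.38.
Bias = (nonresponse fraction) × (respondent mean − nonrespondent mean)
     = 0.38 × (74 − 24) = 0.38 × 50 = 19.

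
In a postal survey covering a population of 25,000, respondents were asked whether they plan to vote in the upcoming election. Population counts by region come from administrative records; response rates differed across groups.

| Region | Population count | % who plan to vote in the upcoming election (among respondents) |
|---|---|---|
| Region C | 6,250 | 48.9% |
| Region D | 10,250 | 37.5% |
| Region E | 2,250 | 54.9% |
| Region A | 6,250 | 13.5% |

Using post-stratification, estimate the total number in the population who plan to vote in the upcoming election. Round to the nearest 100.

Apply each group's respondent rate to its population count:
  Region C: 6,250 × 48.9% = 3056.25
  Region D: 10,250 × 37.5% = 3843.75
  Region E: 2,250 × 54.9% = 1235.25
  Region A: 6,250 × 13.5% = 843.75
Estimated total = 8979 → 9,000.

9,000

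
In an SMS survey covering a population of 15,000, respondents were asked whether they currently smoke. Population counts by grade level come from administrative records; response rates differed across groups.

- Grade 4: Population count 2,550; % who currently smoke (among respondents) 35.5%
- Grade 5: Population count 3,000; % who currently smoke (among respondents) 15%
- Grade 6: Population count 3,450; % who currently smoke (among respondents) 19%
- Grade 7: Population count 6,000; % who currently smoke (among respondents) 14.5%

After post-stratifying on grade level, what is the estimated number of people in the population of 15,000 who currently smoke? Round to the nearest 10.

Each cell contributes its population count × the respondent rate:
  Grade 4: 2,550 × 35.5% = 905.25
  Grade 5: 3,000 × 15% = 450
  Grade 6: 3,450 × 19% = 655.5
  Grade 7: 6,000 × 14.5% = 870
Estimated total = 2880.75 → 2,880.

2,880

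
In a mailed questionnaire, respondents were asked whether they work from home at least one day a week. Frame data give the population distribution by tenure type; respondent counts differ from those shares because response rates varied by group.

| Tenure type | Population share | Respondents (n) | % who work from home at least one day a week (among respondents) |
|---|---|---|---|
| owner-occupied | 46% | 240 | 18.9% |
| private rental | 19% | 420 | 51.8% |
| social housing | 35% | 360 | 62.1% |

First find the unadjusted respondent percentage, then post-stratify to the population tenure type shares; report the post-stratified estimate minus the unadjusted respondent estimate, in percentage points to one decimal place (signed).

-7.4 percentage points

Unadjusted (pooled respondent) estimate weights by respondent counts:
  (240/1020)×18.9 + (420/1020)×51.8 + (360/1020)×62.1 = 47.6941%
Reweighting by population tenure type shares:
  0.46×18.9 + 0.19×51.8 + 0.35×62.1 = 40.271%
Difference = 40.271 − 47.6941 = -7.4231 pp.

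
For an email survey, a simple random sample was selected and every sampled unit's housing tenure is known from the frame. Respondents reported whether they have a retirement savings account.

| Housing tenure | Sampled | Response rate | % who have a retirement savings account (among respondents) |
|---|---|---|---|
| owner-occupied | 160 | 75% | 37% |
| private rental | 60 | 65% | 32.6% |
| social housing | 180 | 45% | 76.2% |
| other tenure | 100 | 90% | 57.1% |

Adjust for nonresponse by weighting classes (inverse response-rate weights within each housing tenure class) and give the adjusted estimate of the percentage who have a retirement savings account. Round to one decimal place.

54.6%

Each respondent's weight = sampled/responded in their class; summing within a class gives n_sampled, so:
  owner-occupied: 160 × 37 = 5920
  private rental: 60 × 32.6 = 1956
  social housing: 180 × 76.2 = 13,716
  other tenure: 100 × 57.1 = 5710
Adjusted estimate = 27,302 / 500 = 54.604 → 54.6%.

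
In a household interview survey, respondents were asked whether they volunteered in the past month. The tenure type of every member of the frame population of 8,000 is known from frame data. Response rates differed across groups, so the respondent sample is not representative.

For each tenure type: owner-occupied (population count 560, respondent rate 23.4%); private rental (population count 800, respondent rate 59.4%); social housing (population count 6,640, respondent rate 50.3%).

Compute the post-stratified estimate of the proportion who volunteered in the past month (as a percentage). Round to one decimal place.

Weight each group's respondent value by its population share:
  owner-occupied: (560/8,000) × 23.4 = 1.638
  private rental: (800/8,000) × 59.4 = 5.94
  social housing: (6,640/8,000) × 50.3 = 41.749
Post-stratified estimate = 49.327 → 49.3%.

49.3%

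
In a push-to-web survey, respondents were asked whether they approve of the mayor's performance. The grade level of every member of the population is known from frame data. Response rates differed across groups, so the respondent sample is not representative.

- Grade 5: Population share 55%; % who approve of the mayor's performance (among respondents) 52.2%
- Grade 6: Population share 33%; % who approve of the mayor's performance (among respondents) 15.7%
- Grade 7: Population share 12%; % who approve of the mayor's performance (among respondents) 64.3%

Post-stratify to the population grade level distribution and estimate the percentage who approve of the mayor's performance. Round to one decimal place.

41.6%

Each cell contributes population-share × respondent value:
  Grade 5: 0.55 × 52.2 = 28.71
  Grade 6: 0.33 × 15.7 = 5.181
  Grade 7: 0.12 × 64.3 = 7.716
Post-stratified estimate = 41.607 → 41.6%.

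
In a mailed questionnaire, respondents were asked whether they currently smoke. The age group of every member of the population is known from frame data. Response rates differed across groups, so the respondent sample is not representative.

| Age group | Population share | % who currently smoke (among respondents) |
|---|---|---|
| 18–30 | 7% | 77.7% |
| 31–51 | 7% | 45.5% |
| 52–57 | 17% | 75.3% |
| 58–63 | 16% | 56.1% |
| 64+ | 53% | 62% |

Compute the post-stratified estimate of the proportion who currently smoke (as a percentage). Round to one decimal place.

63.3%

Weight each group's respondent value by its population share:
  18–30: 0.07 × 77.7 = 5.439
  31–51: 0.07 × 45.5 = 3.185
  52–57: 0.17 × 75.3 = 12.801
  58–63: 0.16 × 56.1 = 8.976
  64+: 0.53 × 62 = 32.86
Post-stratified estimate = 63.261 → 63.3%.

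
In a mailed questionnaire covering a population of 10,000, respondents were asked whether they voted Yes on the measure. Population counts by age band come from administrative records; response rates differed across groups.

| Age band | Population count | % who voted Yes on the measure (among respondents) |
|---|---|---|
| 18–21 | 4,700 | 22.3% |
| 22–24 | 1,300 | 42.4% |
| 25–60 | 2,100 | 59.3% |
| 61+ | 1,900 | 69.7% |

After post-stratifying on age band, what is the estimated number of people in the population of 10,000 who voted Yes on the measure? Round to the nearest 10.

4,170

Each cell contributes its population count × the respondent rate:
  18–21: 4,700 × 22.3% = 1048.1
  22–24: 1,300 × 42.4% = 551.2
  25–60: 2,100 × 59.3% = 1245.3
  61+: 1,900 × 69.7% = 1324.3
Estimated total = 4168.9 → 4,170.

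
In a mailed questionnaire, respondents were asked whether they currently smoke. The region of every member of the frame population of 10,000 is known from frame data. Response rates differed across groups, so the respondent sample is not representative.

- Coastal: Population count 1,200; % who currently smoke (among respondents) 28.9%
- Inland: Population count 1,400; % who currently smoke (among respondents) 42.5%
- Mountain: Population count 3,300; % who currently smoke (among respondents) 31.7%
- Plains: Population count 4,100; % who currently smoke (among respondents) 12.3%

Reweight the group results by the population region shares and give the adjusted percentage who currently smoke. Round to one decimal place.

24.9%

Weight each group's respondent value by its population share:
  Coastal: (1,200/10,000) × 28.9 = 3.468
  Inland: (1,400/10,000) × 42.5 = 5.95
  Mountain: (3,300/10,000) × 31.7 = 10.461
  Plains: (4,100/10,000) × 12.3 = 5.043
Post-stratified estimate = 24.922 → 24.9%.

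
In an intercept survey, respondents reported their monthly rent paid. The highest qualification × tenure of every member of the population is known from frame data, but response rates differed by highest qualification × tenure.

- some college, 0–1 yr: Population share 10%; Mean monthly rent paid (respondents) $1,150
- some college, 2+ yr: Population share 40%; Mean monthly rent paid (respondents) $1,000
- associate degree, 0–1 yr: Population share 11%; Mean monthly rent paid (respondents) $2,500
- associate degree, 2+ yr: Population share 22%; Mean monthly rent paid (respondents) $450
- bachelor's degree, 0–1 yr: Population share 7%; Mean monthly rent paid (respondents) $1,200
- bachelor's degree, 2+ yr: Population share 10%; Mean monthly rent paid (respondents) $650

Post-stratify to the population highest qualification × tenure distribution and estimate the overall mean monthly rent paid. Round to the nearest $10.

$1,040

Reweight to the known highest qualification × tenure distribution:
  some college, 0–1 yr: 0.1 × 1150 = 115
  some college, 2+ yr: 0.4 × 1000 = 400
  associate degree, 0–1 yr: 0.11 × 2500 = 275
  associate degree, 2+ yr: 0.22 × 450 = 99
  bachelor's degree, 0–1 yr: 0.07 × 1200 = 84
  bachelor's degree, 2+ yr: 0.1 × 650 = 65
Post-stratified estimate = 1038 → $1,040.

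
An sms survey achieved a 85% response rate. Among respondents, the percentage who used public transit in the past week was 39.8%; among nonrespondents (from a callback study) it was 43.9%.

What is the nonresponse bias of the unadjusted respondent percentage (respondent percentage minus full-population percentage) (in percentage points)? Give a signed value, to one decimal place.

Nonresponse fraction = 1 − 0.85 = 0.15.
Bias = (nonresponse fraction) × (respondent percentage − nonrespondent percentage)
     = 0.15 × (39.8 − 43.9) = 0.15 × -4.1 = -0.615.

-0.6 percentage points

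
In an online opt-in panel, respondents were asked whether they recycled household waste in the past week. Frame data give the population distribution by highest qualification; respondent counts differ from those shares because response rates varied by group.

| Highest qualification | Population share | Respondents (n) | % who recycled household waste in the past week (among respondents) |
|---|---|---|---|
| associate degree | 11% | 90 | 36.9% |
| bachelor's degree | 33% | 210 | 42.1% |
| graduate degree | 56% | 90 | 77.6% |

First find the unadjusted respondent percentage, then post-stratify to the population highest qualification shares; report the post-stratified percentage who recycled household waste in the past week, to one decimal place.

Unadjusted (pooled respondent) estimate weights by respondent counts:
  (90/390)×36.9 + (210/390)×42.1 + (90/390)×77.6 = 49.0923%
Post-stratifying to population shares instead:
  0.11×36.9 + 0.33×42.1 + 0.56×77.6 = 61.408%

61.4%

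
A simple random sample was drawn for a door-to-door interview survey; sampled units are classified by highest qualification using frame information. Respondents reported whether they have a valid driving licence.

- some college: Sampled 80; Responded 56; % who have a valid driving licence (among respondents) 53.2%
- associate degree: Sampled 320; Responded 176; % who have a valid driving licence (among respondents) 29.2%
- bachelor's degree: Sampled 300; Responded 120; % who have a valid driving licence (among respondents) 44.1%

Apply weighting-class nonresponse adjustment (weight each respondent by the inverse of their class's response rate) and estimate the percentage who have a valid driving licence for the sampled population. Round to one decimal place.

Class response rates: some college 56/80 = 70%, associate degree 176/320 = 55%, bachelor's degree 120/300 = 40%.
Weighting each respondent by the inverse class response rate inflates each class back to its sampled size, so the class weight is n_sampled:
  some college: 80 × 53.2 = 4256
  associate degree: 320 × 29.2 = 9344
  bachelor's degree: 300 × 44.1 = 13,230
Adjusted estimate = 26,830 / 700 = 38.3286 → 38.3%.

38.3%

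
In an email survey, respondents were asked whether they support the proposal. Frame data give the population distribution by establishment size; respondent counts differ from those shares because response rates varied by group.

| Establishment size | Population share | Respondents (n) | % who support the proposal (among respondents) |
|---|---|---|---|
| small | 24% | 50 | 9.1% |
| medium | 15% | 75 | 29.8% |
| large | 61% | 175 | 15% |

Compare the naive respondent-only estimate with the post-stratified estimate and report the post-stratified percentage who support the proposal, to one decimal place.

Naive respondent-only estimate (weights = respondent counts):
  (50/300)×9.1 + (75/300)×29.8 + (175/300)×15 = 17.7167%
Post-stratifying to population shares instead:
  0.24×9.1 + 0.15×29.8 + 0.61×15 = 15.804%

15.8%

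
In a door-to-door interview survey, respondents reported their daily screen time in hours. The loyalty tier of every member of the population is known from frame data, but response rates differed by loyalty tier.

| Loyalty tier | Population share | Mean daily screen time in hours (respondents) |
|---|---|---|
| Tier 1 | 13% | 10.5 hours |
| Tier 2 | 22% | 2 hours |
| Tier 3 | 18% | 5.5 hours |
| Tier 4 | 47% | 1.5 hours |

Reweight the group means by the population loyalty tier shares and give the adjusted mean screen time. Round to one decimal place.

Post-stratification weights by population share, not respondent share:
  Tier 1: 0.13 × 10.5 = 1.365
  Tier 2: 0.22 × 2 = 0.44
  Tier 3: 0.18 × 5.5 = 0.99
  Tier 4: 0.47 × 1.5 = 0.705
Post-stratified estimate = 3.5 → 3.5.

3.5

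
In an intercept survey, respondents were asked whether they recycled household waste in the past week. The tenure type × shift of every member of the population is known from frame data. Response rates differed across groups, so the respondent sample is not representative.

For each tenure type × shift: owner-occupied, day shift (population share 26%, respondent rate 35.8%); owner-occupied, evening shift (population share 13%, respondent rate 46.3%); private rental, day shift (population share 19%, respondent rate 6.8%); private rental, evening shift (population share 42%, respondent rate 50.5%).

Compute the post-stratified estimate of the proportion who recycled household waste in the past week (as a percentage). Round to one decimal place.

Each cell contributes population-share × respondent value:
  owner-occupied, day shift: 0.26 × 35.8 = 9.308
  owner-occupied, evening shift: 0.13 × 46.3 = 6.019
  private rental, day shift: 0.19 × 6.8 = 1.292
  private rental, evening shift: 0.42 × 50.5 = 21.21
Post-stratified estimate = 37.829 → 37.8%.

37.8%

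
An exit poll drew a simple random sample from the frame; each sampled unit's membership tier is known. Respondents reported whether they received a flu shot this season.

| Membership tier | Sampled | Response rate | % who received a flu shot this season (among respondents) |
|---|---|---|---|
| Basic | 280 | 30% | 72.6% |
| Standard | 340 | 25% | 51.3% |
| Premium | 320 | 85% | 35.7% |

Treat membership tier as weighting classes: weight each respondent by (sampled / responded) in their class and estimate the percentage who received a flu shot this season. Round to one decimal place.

52.3%

Inverse-response-rate weighting restores each class to its sampled count, so class totals weight by n_sampled:
  Basic: 280 × 72.6 = 20,328
  Standard: 340 × 51.3 = 17,442
  Premium: 320 × 35.7 = 11,424
Adjusted estimate = 49,194 / 940 = 52.334 → 52.3%.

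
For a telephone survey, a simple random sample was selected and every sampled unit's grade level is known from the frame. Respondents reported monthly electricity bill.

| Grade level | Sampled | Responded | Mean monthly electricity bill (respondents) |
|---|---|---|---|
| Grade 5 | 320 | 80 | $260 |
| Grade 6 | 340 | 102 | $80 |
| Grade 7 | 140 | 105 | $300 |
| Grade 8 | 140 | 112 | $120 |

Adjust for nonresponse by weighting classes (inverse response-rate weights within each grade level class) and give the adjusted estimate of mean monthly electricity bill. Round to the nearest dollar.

$180

Response rates by class: Grade 5 80/320 = 25%, Grade 6 102/340 = 30%, Grade 7 105/140 = 75%, Grade 8 112/140 = 80%.
Weighting each respondent by the inverse class response rate inflates each class back to its sampled size, so the class weight is n_sampled:
  Grade 5: 320 × 260 = 83,200
  Grade 6: 340 × 80 = 27,200
  Grade 7: 140 × 300 = 42,000
  Grade 8: 140 × 120 = 16,800
Adjusted estimate = 169,200 / 940 = 180 → $180.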